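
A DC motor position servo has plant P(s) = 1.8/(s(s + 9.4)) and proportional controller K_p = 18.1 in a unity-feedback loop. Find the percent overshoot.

From 1 + K_pP(s) = 0: s² + 9.4s + 32.58 = 0 ⇒ ω_n = 5.708, ζ = 0.8234.
%OS = 100·exp(−πζ/√(1−ζ²)) = 100·exp(−π·0.8234/√0.322) = 1.05%.

1.05%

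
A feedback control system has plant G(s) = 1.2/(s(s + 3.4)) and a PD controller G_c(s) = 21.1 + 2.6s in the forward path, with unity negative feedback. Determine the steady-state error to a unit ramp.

The loop has one pole at the origin (type 1). Velocity error constant K_v = lim_{s→0} s·G_c(s)G(s) = 21.1·1.2/3.4 = 7.447.
Steady-state error to a unit ramp: e_ss = 1/K_v = 0.134.

0.134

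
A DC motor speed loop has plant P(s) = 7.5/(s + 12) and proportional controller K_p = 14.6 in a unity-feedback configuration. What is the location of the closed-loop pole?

s = -121.5

Closed-loop transfer function: T(s) = K_p·P(s)/(1 + K_p·P(s)) = 109.5/(s + 12 + 109.5) = 109.5/(s + 121.5).
The closed-loop pole is at s = −121.5.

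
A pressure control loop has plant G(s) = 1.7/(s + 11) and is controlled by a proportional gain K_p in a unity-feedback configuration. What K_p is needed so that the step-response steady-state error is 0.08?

K_p = 74.4

Steady-state error for a unit step on this type-0 loop is 1/(1 + K_p·G(0)).
G(0) = 0.1545. Require 1/(1 + K_p·0.1545) = 0.08, so 1 + 0.1545·K_p = 12.5.
K_p = (12.5 − 1)/0.1545 = 74.4.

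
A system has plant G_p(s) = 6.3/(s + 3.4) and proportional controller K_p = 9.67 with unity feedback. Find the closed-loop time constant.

Closed-loop transfer function: T(s) = K_p·G_p(s)/(1 + K_p·G_p(s)) = 60.92/(s + 3.4 + 60.92) = 60.92/(s + 64.32).
Time constant τ = 1/64.32 = 0.0155 s.

τ = 0.0155 s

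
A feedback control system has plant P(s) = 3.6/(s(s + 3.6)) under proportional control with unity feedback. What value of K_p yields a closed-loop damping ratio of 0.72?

K_p = 1.74

Closed-loop characteristic equation: s² + 3.6s + K_p·3.6 = 0.
So ω_n = √(3.6K_p) and 2ζω_n = 3.6, giving ζ = 3.6/(2√(3.6K_p)).
Setting ζ = 0.72: √(3.6K_p) = 3.6/(2·0.72) = 2.5, so K_p = 6.25/3.6 = 1.74.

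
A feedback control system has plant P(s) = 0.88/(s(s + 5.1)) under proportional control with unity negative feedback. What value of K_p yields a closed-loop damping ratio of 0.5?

K_p = 29.6

Closed-loop characteristic equation: s² + 5.1s + K_p·0.88 = 0.
So ω_n = √(0.88K_p) and 2ζω_n = 5.1, giving ζ = 5.1/(2√(0.88K_p)).
Setting ζ = 0.5: √(0.88K_p) = 5.1/(2·0.5) = 5.1, so K_p = 26.01/0.88 = 29.6.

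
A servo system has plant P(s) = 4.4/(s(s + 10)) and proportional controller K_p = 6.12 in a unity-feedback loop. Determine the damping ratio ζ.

ζ = 0.964

1 + K_p·P(s) = 0 gives s² + 10s + 26.93 = 0.
So ω_n² = 26.93 ⇒ ω_n = 5.189 rad/s, and ζ = 10/(2ω_n) = 0.964.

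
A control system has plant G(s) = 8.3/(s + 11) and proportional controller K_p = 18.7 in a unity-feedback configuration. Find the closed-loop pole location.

s = -166.2

Closed-loop transfer function: T(s) = K_p·G(s)/(1 + K_p·G(s)) = 155.2/(s + 11 + 155.2) = 155.2/(s + 166.2).
The closed-loop pole is at s = −166.2.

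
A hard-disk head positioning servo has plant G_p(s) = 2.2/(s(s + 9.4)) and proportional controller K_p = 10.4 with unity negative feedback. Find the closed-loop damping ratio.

ζ = 0.983

With unity feedback the closed-loop characteristic equation is s² + 9.4s + 10.4·2.2 = s² + 9.4s + 22.88 = 0.
Matching s² + 2ζω_n s + ω_n²: ω_n = √22.88 = 4.783 rad/s and 2ζω_n = 9.4, so ζ = 9.4/(2·4.783) = 0.983.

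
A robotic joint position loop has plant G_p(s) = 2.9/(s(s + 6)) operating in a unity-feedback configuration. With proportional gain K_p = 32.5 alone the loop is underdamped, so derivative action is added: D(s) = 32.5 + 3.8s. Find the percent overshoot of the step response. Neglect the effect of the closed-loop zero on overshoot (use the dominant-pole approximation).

Forward path: (32.5 + 3.8s)·2.9/(s(s+6)). The closed-loop characteristic equation is s² + (6 + 2.9·3.8)s + 2.9·32.5 = 0.
That is s² + 17.02s + 94.25 = 0, so ω_n = 9.708 rad/s and ζ = 17.02/(2·9.708) = 0.8766.
%OS = 100·exp(−πζ/√(1−ζ²)) = 0.327%.

0.327%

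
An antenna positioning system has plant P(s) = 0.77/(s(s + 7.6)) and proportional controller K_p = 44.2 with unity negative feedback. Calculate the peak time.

Closed-loop characteristic equation: s² + 7.6s + 34.03 = 0, so ω_n = 5.834 rad/s and ζ = 7.6/(2·5.834) = 0.6514.
Damped frequency ω_d = ω_n√(1−ζ²) = 4.427 rad/s, so peak time T_p = π/ω_d = 0.71 s.

T_p = 0.71 s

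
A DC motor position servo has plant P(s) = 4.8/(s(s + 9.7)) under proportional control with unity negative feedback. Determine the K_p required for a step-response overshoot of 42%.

From %OS = 100·exp(−πζ/√(1−ζ²)) = 42%, ζ = −ln(0.42)/√(π²+ln²(0.42)) = 0.2662.
Characteristic equation s² + 9.7s + 4.8K_p = 0 gives ζ = 9.7/(2√(4.8K_p)).
Setting ζ = 0.2662: √(4.8K_p) = 9.7/(2·0.2662) = 18.22, so K_p = 332/4.8 = 69.2.

K_p = 69.2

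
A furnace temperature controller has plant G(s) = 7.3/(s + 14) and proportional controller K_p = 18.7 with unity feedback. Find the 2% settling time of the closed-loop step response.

Closed-loop transfer function: T(s) = K_p·G(s)/(1 + K_p·G(s)) = 136.5/(s + 14 + 136.5) = 136.5/(s + 150.5).
Time constant τ = 1/150.5 = 0.006644 s, so the 2% settling time is about 4τ = 0.0266 s.

T_s ≈ 0.0266 s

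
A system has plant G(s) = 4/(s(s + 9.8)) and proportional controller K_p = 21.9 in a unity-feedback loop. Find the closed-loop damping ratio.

ζ = 0.524

The closed-loop denominator is s(s+9.8) + 21.9·4 = s² + 9.8s + 87.6.
Matching s² + 2ζω_n s + ω_n²: ω_n = √87.6 = 9.359 rad/s and 2ζω_n = 9.8, so ζ = 9.8/(2·9.359) = 0.524.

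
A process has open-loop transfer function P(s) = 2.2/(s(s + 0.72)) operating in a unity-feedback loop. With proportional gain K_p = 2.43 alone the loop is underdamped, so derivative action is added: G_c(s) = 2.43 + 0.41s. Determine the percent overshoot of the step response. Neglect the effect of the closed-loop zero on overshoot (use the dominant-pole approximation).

Forward path: (2.43 + 0.41s)·2.2/(s(s+0.72)). The closed-loop characteristic equation is s² + (0.72 + 2.2·0.41)s + 2.2·2.43 = 0.
That is s² + 1.622s + 5.346 = 0, so ω_n = 2.312 rad/s and ζ = 1.622/(2·2.312) = 0.3508.
%OS = 100·exp(−πζ/√(1−ζ²)) = 30.8%.

30.8%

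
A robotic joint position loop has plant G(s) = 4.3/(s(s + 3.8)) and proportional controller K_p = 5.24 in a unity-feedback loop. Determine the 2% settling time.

Closed-loop characteristic equation: s² + 3.8s + 22.53 = 0, so ω_n = 4.747 rad/s and ζ = 3.8/(2·4.747) = 0.4003.
2% settling time T_s ≈ 4/(ζω_n) = 4/1.9 = 2.11 s.

T_s ≈ 2.11 s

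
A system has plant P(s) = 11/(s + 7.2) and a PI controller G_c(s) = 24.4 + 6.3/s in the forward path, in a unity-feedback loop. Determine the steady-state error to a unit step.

0

The open loop G_c(s)P(s) has a pole at the origin (type 1), so the static position error constant is infinite and e_ss = 1/(1+∞) = 0.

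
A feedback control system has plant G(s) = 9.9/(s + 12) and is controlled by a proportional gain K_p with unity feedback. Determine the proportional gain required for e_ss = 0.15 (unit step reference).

The loop is type 0, so e_ss(step) = 1/(1 + K_pos) with K_pos = K_p·G(0).
G(0) = 0.825. Require 1/(1 + K_p·0.825) = 0.15, so 1 + 0.825·K_p = 6.667.
K_p = (6.667 − 1)/0.825 = 6.87.

K_p = 6.87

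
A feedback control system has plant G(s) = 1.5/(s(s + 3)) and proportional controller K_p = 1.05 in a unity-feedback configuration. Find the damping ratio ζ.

The closed-loop denominator is s(s+3) + 1.05·1.5 = s² + 3s + 1.575.
So ω_n² = 1.575 ⇒ ω_n = 1.255 rad/s, and ζ = 3/(2ω_n) = 1.2.

ζ = 1.2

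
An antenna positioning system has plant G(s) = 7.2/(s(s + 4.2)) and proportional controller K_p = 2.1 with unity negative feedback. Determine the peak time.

T_p = 0.96 s

The closed-loop denominator s² + 4.2s + 15.12 gives ω_n = √15.12 = 3.888 and ζ = 4.2/(2ω_n) = 0.5401.
Damped frequency ω_d = ω_n√(1−ζ²) = 3.273 rad/s, so peak time T_p = π/ω_d = 0.96 s.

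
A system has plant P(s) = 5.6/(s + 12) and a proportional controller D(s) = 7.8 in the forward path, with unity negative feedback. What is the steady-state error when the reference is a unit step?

The loop is type 0. Static position error constant K_pos = D(0)·P(0) = 7.8·0.4667 = 3.64.
Steady-state error to a unit step: e_ss = 1/(1+K_pos) = 1/4.64 = 0.216.

0.216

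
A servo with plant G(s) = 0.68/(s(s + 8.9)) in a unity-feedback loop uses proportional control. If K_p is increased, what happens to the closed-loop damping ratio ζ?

ζ = 8.9/(2√(0.68K_p)); increasing K_p raises the denominator, so ζ falls.

decrease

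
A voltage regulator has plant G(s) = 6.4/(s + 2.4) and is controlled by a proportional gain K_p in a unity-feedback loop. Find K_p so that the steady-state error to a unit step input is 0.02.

Steady-state error for a unit step on this type-0 loop is 1/(1 + K_p·G(0)).
G(0) = 2.667. Require 1/(1 + K_p·2.667) = 0.02, so 1 + 2.667·K_p = 50.
K_p = (50 − 1)/2.667 = 18.4.

K_p = 18.4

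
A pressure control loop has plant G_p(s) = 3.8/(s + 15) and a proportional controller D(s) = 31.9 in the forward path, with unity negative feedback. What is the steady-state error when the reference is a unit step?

The loop is type 0. Static position error constant K_pos = D(0)·G_p(0) = 31.9·0.2533 = 8.081.
Steady-state error to a unit step: e_ss = 1/(1+K_pos) = 1/9.081 = 0.11.

0.11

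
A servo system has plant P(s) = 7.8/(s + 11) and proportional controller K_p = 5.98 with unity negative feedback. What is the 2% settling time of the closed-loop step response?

T_s ≈ 0.0694 s

Closed-loop transfer function: T(s) = K_p·P(s)/(1 + K_p·P(s)) = 46.64/(s + 11 + 46.64) = 46.64/(s + 57.64).
Time constant τ = 1/57.64 = 0.01735 s, so the 2% settling time is about 4τ = 0.0694 s.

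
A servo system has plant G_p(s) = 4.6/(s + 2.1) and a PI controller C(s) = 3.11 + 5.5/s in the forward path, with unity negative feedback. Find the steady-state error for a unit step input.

0

The open loop C(s)G_p(s) has a pole at the origin (type 1), so the static position error constant is infinite and e_ss = 1/(1+∞) = 0.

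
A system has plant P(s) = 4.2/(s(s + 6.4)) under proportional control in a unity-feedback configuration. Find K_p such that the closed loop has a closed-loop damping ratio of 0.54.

Closed-loop characteristic equation: s² + 6.4s + K_p·4.2 = 0.
So ω_n = √(4.2K_p) and 2ζω_n = 6.4, giving ζ = 6.4/(2√(4.2K_p)).
Setting ζ = 0.54: √(4.2K_p) = 6.4/(2·0.54) = 5.926, so K_p = 35.12/4.2 = 8.36.

K_p = 8.36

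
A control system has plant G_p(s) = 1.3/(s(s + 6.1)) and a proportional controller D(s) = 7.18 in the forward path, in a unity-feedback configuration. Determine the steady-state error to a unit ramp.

0.654

The loop has one pole at the origin (type 1). Velocity error constant K_v = lim_{s→0} s·D(s)G_p(s) = 7.18·1.3/6.1 = 1.53.
Steady-state error to a unit ramp: e_ss = 1/K_v = 0.654.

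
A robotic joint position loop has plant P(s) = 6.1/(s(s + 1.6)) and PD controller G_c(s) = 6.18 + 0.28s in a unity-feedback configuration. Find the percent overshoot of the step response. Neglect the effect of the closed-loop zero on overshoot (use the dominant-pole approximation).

Forward path: (6.18 + 0.28s)·6.1/(s(s+1.6)). The closed-loop characteristic equation is s² + (1.6 + 6.1·0.28)s + 6.1·6.18 = 0.
That is s² + 3.308s + 37.7 = 0, so ω_n = 6.14 rad/s and ζ = 3.308/(2·6.14) = 0.2694.
%OS = 100·exp(−πζ/√(1−ζ²)) = 41.5%.

41.5%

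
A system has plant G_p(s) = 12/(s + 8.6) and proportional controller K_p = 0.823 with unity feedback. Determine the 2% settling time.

T_s ≈ 0.216 s

Closed-loop transfer function: T(s) = K_p·G_p(s)/(1 + K_p·G_p(s)) = 9.876/(s + 8.6 + 9.876) = 9.876/(s + 18.48).
Time constant τ = 1/18.48 = 0.05412 s, so the 2% settling time is about 4τ = 0.216 s.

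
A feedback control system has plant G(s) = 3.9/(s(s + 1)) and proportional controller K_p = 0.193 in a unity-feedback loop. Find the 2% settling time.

T_s ≈ 8 s

The closed-loop denominator s² + 1s + 0.7527 gives ω_n = √0.7527 = 0.8676 and ζ = 1/(2ω_n) = 0.5763.
2% settling time T_s ≈ 4/(ζω_n) = 4/0.5 = 8 s.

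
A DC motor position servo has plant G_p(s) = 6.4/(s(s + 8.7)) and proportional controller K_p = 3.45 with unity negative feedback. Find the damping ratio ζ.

With unity feedback the closed-loop characteristic equation is s² + 8.7s + 3.45·6.4 = s² + 8.7s + 22.08 = 0.
Matching s² + 2ζω_n s + ω_n²: ω_n = √22.08 = 4.699 rad/s and 2ζω_n = 8.7, so ζ = 8.7/(2·4.699) = 0.926.

ζ = 0.926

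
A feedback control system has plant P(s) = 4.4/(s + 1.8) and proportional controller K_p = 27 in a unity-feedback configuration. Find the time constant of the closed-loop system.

τ = 0.00829 s

Closed-loop transfer function: T(s) = K_p·P(s)/(1 + K_p·P(s)) = 118.8/(s + 1.8 + 118.8) = 118.8/(s + 120.6).
Time constant τ = 1/120.6 = 0.00829 s.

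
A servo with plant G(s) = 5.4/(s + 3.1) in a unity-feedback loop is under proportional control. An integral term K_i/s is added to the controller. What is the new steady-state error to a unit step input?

0

The integrator makes K_pos = lim_{s→0} C(s)G(s) infinite, so e_ss = 1/(1+K_pos) = 0.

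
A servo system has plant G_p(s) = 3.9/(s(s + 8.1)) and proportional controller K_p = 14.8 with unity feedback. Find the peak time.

The closed-loop denominator s² + 8.1s + 57.72 gives ω_n = √57.72 = 7.597 and ζ = 8.1/(2ω_n) = 0.5331.
Damped frequency ω_d = ω_n√(1−ζ²) = 6.428 rad/s, so peak time T_p = π/ω_d = 0.489 s.

T_p = 0.489 s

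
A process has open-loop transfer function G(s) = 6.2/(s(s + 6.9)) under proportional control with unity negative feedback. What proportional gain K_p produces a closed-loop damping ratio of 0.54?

Closed-loop characteristic equation: s² + 6.9s + K_p·6.2 = 0.
So ω_n = √(6.2K_p) and 2ζω_n = 6.9, giving ζ = 6.9/(2√(6.2K_p)).
Setting ζ = 0.54: √(6.2K_p) = 6.9/(2·0.54) = 6.389, so K_p = 40.82/6.2 = 6.58.

K_p = 6.58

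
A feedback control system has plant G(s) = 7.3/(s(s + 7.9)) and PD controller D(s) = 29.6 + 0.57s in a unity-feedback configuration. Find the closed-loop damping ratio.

ζ = 0.41

Forward path: (29.6 + 0.57s)·7.3/(s(s+7.9)). The closed-loop characteristic equation is s² + (7.9 + 7.3·0.57)s + 7.3·29.6 = 0.
That is s² + 12.06s + 216.1 = 0, so ω_n = 14.7 rad/s and ζ = 12.06/(2·14.7) = 0.4102.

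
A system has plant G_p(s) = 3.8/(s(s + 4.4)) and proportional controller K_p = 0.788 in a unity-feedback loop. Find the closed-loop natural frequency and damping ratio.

The closed-loop denominator is s(s+4.4) + 0.788·3.8 = s² + 4.4s + 2.994.
So ω_n² = 2.994 ⇒ ω_n = 1.73 rad/s, and ζ = 4.4/(2ω_n) = 1.27.

ω_n = 1.73 rad/s, ζ = 1.27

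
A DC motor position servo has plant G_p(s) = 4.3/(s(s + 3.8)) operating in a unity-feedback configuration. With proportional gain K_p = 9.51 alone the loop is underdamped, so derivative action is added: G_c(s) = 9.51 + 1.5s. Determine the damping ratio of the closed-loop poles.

Forward path: (9.51 + 1.5s)·4.3/(s(s+3.8)). The closed-loop characteristic equation is s² + (3.8 + 4.3·1.5)s + 4.3·9.51 = 0.
That is s² + 10.25s + 40.89 = 0, so ω_n = 6.395 rad/s and ζ = 10.25/(2·6.395) = 0.8014.

ζ = 0.801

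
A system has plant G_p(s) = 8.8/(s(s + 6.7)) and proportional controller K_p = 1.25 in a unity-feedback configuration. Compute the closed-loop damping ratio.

With unity feedback the closed-loop characteristic equation is s² + 6.7s + 1.25·8.8 = s² + 6.7s + 11 = 0.
So ω_n² = 11 ⇒ ω_n = 3.317 rad/s, and ζ = 6.7/(2ω_n) = 1.01.

ζ = 1.01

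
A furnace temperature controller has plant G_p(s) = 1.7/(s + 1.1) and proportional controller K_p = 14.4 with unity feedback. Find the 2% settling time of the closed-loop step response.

Closed-loop transfer function: T(s) = K_p·G_p(s)/(1 + K_p·G_p(s)) = 24.48/(s + 1.1 + 24.48) = 24.48/(s + 25.58).
Time constant τ = 1/25.58 = 0.03909 s, so the 2% settling time is about 4τ = 0.156 s.

T_s ≈ 0.156 s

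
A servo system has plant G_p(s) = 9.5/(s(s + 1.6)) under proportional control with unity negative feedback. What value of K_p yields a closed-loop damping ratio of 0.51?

Closed-loop characteristic equation: s² + 1.6s + K_p·9.5 = 0.
So ω_n = √(9.5K_p) and 2ζω_n = 1.6, giving ζ = 1.6/(2√(9.5K_p)).
Setting ζ = 0.51: √(9.5K_p) = 1.6/(2·0.51) = 1.569, so K_p = 2.461/9.5 = 0.259.

K_p = 0.259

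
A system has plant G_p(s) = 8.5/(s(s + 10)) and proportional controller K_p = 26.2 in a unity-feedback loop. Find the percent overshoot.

The closed-loop denominator s² + 10s + 222.7 gives ω_n = √222.7 = 14.92 and ζ = 10/(2ω_n) = 0.3351.
%OS = 100·exp(−πζ/√(1−ζ²)) = 100·exp(−π·0.3351/√0.8877) = 32.7%.

32.7%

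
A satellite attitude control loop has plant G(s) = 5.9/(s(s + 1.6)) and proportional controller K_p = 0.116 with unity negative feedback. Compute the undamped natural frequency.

ω_n = 0.827 rad/s

With unity feedback the closed-loop characteristic equation is s² + 1.6s + 0.116·5.9 = s² + 1.6s + 0.6844 = 0.
So ω_n² = 0.6844 ⇒ ω_n = 0.8273 rad/s, and ζ = 1.6/(2ω_n) = 0.967.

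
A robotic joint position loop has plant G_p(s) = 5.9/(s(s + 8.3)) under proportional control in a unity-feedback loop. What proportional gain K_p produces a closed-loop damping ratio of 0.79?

Closed-loop characteristic equation: s² + 8.3s + K_p·5.9 = 0.
So ω_n = √(5.9K_p) and 2ζω_n = 8.3, giving ζ = 8.3/(2√(5.9K_p)).
Setting ζ = 0.79: √(5.9K_p) = 8.3/(2·0.79) = 5.253, so K_p = 27.6/5.9 = 4.68.

K_p = 4.68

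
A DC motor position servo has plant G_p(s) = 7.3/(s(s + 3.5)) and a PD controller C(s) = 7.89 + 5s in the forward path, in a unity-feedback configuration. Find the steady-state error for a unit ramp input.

0.0608

The loop has one pole at the origin (type 1). Velocity error constant K_v = lim_{s→0} s·C(s)G_p(s) = 7.89·7.3/3.5 = 16.46.
Steady-state error to a unit ramp: e_ss = 1/K_v = 0.0608.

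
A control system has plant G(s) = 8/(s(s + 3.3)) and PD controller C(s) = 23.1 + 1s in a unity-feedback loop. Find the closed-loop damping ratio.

ζ = 0.416

Forward path: (23.1 + 1s)·8/(s(s+3.3)). The closed-loop characteristic equation is s² + (3.3 + 8·1)s + 8·23.1 = 0.
That is s² + 11.3s + 184.8 = 0, so ω_n = 13.59 rad/s and ζ = 11.3/(2·13.59) = 0.4156.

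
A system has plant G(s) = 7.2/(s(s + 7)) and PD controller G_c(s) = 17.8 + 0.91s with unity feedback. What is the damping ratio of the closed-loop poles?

Forward path: (17.8 + 0.91s)·7.2/(s(s+7)). The closed-loop characteristic equation is s² + (7 + 7.2·0.91)s + 7.2·17.8 = 0.
That is s² + 13.55s + 128.2 = 0, so ω_n = 11.32 rad/s and ζ = 13.55/(2·11.32) = 0.5985.

ζ = 0.599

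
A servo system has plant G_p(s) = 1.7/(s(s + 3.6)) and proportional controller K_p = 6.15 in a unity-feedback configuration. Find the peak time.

The closed-loop denominator s² + 3.6s + 10.46 gives ω_n = √10.46 = 3.233 and ζ = 3.6/(2ω_n) = 0.5567.
Damped frequency ω_d = ω_n√(1−ζ²) = 2.686 rad/s, so peak time T_p = π/ω_d = 1.17 s.

T_p = 1.17 s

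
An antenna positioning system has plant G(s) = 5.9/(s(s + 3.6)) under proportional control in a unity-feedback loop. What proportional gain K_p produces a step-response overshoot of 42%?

From %OS = 100·exp(−πζ/√(1−ζ²)) = 42%, ζ = −ln(0.42)/√(π²+ln²(0.42)) = 0.2662.
Characteristic equation s² + 3.6s + 5.9K_p = 0 gives ζ = 3.6/(2√(5.9K_p)).
Setting ζ = 0.2662: √(5.9K_p) = 3.6/(2·0.2662) = 6.763, so K_p = 45.73/5.9 = 7.75.

K_p = 7.75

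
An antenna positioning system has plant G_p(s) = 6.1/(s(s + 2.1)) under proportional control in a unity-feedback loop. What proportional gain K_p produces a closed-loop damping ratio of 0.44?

K_p = 0.934

Closed-loop characteristic equation: s² + 2.1s + K_p·6.1 = 0.
So ω_n = √(6.1K_p) and 2ζω_n = 2.1, giving ζ = 2.1/(2√(6.1K_p)).
Setting ζ = 0.44: √(6.1K_p) = 2.1/(2·0.44) = 2.386, so K_p = 5.695/6.1 = 0.934.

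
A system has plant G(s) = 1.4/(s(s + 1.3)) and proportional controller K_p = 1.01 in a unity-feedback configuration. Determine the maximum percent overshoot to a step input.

From 1 + K_pG(s) = 0: s² + 1.3s + 1.414 = 0 ⇒ ω_n = 1.189, ζ = 0.5466.
%OS = 100·exp(−πζ/√(1−ζ²)) = 100·exp(−π·0.5466/√0.7012) = 12.9%.

12.9%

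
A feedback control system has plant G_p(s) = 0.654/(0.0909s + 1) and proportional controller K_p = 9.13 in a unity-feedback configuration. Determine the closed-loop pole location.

s = -76.69

Closed loop: T(s) = K_p·G_p/(1+K_p·G_p) = 5.971/(0.0909s + 1 + 5.971), with pole at s = −(1 + 5.971)/0.0909 = −76.69.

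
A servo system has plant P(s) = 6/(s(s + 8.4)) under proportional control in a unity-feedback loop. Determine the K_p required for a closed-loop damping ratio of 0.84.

Closed-loop characteristic equation: s² + 8.4s + K_p·6 = 0.
So ω_n = √(6K_p) and 2ζω_n = 8.4, giving ζ = 8.4/(2√(6K_p)).
Setting ζ = 0.84: √(6K_p) = 8.4/(2·0.84) = 5, so K_p = 25/6 = 4.17.

K_p = 4.17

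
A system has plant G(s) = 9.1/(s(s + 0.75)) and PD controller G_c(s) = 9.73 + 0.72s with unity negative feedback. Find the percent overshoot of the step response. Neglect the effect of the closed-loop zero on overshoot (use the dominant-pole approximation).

Forward path: (9.73 + 0.72s)·9.1/(s(s+0.75)). The closed-loop characteristic equation is s² + (0.75 + 9.1·0.72)s + 9.1·9.73 = 0.
That is s² + 7.302s + 88.54 = 0, so ω_n = 9.41 rad/s and ζ = 7.302/(2·9.41) = 0.388.
%OS = 100·exp(−πζ/√(1−ζ²)) = 26.6%.

26.6%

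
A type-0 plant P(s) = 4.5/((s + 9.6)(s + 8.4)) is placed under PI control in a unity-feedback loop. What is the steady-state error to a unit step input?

0

The PI controller's integrator makes the forward path type 1, so e_ss to a step is zero.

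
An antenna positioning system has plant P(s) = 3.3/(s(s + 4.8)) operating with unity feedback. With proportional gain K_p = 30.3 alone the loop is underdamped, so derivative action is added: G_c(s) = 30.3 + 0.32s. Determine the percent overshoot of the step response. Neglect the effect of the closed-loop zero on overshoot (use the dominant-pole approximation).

Forward path: (30.3 + 0.32s)·3.3/(s(s+4.8)). The closed-loop characteristic equation is s² + (4.8 + 3.3·0.32)s + 3.3·30.3 = 0.
That is s² + 5.856s + 99.99 = 0, so ω_n = 9.999 rad/s and ζ = 5.856/(2·9.999) = 0.2928.
%OS = 100·exp(−πζ/√(1−ζ²)) = 38.2%.

38.2%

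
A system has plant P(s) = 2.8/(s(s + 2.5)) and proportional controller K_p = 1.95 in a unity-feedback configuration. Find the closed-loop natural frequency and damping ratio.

ω_n = 2.34 rad/s, ζ = 0.535

1 + K_p·P(s) = 0 gives s² + 2.5s + 5.46 = 0.
Matching s² + 2ζω_n s + ω_n²: ω_n = √5.46 = 2.337 rad/s and 2ζω_n = 2.5, so ζ = 2.5/(2·2.337) = 0.535.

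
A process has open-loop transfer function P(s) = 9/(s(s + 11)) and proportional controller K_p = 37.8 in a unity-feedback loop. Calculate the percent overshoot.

37.5%

From 1 + K_pP(s) = 0: s² + 11s + 340.2 = 0 ⇒ ω_n = 18.44, ζ = 0.2982.
%OS = 100·exp(−πζ/√(1−ζ²)) = 100·exp(−π·0.2982/√0.9111) = 37.5%.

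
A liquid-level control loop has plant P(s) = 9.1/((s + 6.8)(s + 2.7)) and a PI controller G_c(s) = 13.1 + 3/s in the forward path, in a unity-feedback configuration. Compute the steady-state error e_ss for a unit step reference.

The open loop G_c(s)P(s) has a pole at the origin (type 1), so the static position error constant is infinite and e_ss = 1/(1+∞) = 0.

0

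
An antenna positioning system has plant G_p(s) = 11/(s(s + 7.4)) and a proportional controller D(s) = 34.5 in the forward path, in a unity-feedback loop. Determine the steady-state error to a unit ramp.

The loop has one pole at the origin (type 1). Velocity error constant K_v = lim_{s→0} s·D(s)G_p(s) = 34.5·11/7.4 = 51.28.
Steady-state error to a unit ramp: e_ss = 1/K_v = 0.0195.

0.0195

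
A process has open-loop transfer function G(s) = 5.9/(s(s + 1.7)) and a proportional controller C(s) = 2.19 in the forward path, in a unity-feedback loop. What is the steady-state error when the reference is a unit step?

0

The open loop C(s)G(s) has a pole at the origin (type 1), so the static position error constant is infinite and e_ss = 1/(1+∞) = 0.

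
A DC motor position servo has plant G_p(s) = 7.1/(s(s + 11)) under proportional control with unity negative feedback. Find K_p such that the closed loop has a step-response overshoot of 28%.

From %OS = 100·exp(−πζ/√(1−ζ²)) = 28%, ζ = −ln(0.28)/√(π²+ln²(0.28)) = 0.3755.
Characteristic equation s² + 11s + 7.1K_p = 0 gives ζ = 11/(2√(7.1K_p)).
Setting ζ = 0.3755: √(7.1K_p) = 11/(2·0.3755) = 14.65, so K_p = 214.5/7.1 = 30.2.

K_p = 30.2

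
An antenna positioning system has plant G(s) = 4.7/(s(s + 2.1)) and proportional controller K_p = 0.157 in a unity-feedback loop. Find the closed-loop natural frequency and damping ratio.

ω_n = 0.859 rad/s, ζ = 1.22

The closed-loop denominator is s(s+2.1) + 0.157·4.7 = s² + 2.1s + 0.7379.
So ω_n² = 0.7379 ⇒ ω_n = 0.859 rad/s, and ζ = 2.1/(2ω_n) = 1.22.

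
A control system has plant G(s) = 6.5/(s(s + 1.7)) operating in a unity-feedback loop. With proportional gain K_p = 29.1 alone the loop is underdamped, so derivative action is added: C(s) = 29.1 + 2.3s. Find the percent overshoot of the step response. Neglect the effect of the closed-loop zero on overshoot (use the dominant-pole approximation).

9.17%

Forward path: (29.1 + 2.3s)·6.5/(s(s+1.7)). The closed-loop characteristic equation is s² + (1.7 + 6.5·2.3)s + 6.5·29.1 = 0.
That is s² + 16.65s + 189.2 = 0, so ω_n = 13.75 rad/s and ζ = 16.65/(2·13.75) = 0.6053.
%OS = 100·exp(−πζ/√(1−ζ²)) = 9.17%.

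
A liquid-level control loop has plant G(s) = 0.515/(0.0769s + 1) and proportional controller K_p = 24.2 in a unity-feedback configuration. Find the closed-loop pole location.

s = -175.1

Closed loop: T(s) = K_p·G/(1+K_p·G) = 12.46/(0.0769s + 1 + 12.46), with pole at s = −(1 + 12.46)/0.0769 = −175.1.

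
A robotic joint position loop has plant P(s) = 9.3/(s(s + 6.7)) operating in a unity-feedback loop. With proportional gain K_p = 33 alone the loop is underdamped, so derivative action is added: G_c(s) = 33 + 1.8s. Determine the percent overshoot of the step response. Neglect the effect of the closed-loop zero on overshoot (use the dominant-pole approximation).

Forward path: (33 + 1.8s)·9.3/(s(s+6.7)). The closed-loop characteristic equation is s² + (6.7 + 9.3·1.8)s + 9.3·33 = 0.
That is s² + 23.44s + 306.9 = 0, so ω_n = 17.52 rad/s and ζ = 23.44/(2·17.52) = 0.669.
%OS = 100·exp(−πζ/√(1−ζ²)) = 5.91%.

5.91%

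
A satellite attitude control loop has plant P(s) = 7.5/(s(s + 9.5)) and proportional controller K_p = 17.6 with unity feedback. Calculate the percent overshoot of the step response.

24%

From 1 + K_pP(s) = 0: s² + 9.5s + 132 = 0 ⇒ ω_n = 11.49, ζ = 0.4134.
%OS = 100·exp(−πζ/√(1−ζ²)) = 100·exp(−π·0.4134/√0.8291) = 24%.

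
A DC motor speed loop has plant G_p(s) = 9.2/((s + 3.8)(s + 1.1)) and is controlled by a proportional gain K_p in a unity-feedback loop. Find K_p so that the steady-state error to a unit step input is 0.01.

K_p = 45

The loop is type 0, so e_ss(step) = 1/(1 + K_pos) with K_pos = K_p·G_p(0).
G_p(0) = 2.201. Require 1/(1 + K_p·2.201) = 0.01, so 1 + 2.201·K_p = 100.
K_p = (100 − 1)/2.201 = 45.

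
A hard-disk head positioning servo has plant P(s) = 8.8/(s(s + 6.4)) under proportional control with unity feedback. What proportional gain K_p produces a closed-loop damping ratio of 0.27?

K_p = 16

Closed-loop characteristic equation: s² + 6.4s + K_p·8.8 = 0.
So ω_n = √(8.8K_p) and 2ζω_n = 6.4, giving ζ = 6.4/(2√(8.8K_p)).
Setting ζ = 0.27: √(8.8K_p) = 6.4/(2·0.27) = 11.85, so K_p = 140.5/8.8 = 16.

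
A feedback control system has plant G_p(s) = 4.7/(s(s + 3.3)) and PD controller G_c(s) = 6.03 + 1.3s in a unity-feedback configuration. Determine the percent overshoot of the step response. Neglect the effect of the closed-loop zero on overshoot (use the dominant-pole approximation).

0.265%

Forward path: (6.03 + 1.3s)·4.7/(s(s+3.3)). The closed-loop characteristic equation is s² + (3.3 + 4.7·1.3)s + 4.7·6.03 = 0.
That is s² + 9.41s + 28.34 = 0, so ω_n = 5.324 rad/s and ζ = 9.41/(2·5.324) = 0.8838.
%OS = 100·exp(−πζ/√(1−ζ²)) = 0.265%.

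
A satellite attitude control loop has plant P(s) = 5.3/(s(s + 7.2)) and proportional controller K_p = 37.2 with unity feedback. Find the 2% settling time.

Closed-loop characteristic equation: s² + 7.2s + 197.2 = 0, so ω_n = 14.04 rad/s and ζ = 7.2/(2·14.04) = 0.2564.
2% settling time T_s ≈ 4/(ζω_n) = 4/3.6 = 1.11 s.

T_s ≈ 1.11 s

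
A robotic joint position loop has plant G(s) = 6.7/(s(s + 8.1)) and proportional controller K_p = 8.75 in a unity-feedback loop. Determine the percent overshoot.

14.1%

Closed-loop characteristic equation: s² + 8.1s + 58.62 = 0, so ω_n = 7.657 rad/s and ζ = 8.1/(2·7.657) = 0.5289.
%OS = 100·exp(−πζ/√(1−ζ²)) = 100·exp(−π·0.5289/√0.7202) = 14.1%.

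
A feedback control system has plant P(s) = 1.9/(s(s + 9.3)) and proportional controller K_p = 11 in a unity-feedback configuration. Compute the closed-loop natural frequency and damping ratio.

With unity feedback the closed-loop characteristic equation is s² + 9.3s + 11·1.9 = s² + 9.3s + 20.9 = 0.
So ω_n² = 20.9 ⇒ ω_n = 4.572 rad/s, and ζ = 9.3/(2ω_n) = 1.02.

ω_n = 4.57 rad/s, ζ = 1.02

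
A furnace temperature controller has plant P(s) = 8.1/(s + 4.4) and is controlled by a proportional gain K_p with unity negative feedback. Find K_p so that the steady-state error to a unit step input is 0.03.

K_p = 17.6

Steady-state error for a unit step on this type-0 loop is 1/(1 + K_p·P(0)).
P(0) = 1.841. Require 1/(1 + K_p·1.841) = 0.03, so 1 + 1.841·K_p = 33.33.
K_p = (33.33 − 1)/1.841 = 17.6.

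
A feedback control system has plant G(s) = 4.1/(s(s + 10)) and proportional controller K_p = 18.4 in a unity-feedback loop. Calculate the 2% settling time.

From 1 + K_pG(s) = 0: s² + 10s + 75.44 = 0 ⇒ ω_n = 8.686, ζ = 0.5757.
2% settling time T_s ≈ 4/(ζω_n) = 4/5 = 0.8 s.

T_s ≈ 0.8 s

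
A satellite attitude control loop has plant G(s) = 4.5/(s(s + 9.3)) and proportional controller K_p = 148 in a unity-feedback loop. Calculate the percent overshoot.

From 1 + K_pG(s) = 0: s² + 9.3s + 666 = 0 ⇒ ω_n = 25.81, ζ = 0.1802.
%OS = 100·exp(−πζ/√(1−ζ²)) = 100·exp(−π·0.1802/√0.9675) = 56.2%.

56.2%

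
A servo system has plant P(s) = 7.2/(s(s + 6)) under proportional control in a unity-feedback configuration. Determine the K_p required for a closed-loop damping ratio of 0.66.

K_p = 2.87

Closed-loop characteristic equation: s² + 6s + K_p·7.2 = 0.
So ω_n = √(7.2K_p) and 2ζω_n = 6, giving ζ = 6/(2√(7.2K_p)).
Setting ζ = 0.66: √(7.2K_p) = 6/(2·0.66) = 4.545, so K_p = 20.66/7.2 = 2.87.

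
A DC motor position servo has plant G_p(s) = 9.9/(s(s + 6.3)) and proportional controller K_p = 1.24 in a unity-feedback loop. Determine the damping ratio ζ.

ζ = 0.899

With unity feedback the closed-loop characteristic equation is s² + 6.3s + 1.24·9.9 = s² + 6.3s + 12.28 = 0.
Matching s² + 2ζω_n s + ω_n²: ω_n = √12.28 = 3.504 rad/s and 2ζω_n = 6.3, so ζ = 6.3/(2·3.504) = 0.899.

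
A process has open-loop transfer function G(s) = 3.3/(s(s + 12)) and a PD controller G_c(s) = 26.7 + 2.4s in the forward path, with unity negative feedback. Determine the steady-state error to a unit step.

0

The open loop G_c(s)G(s) has a pole at the origin (type 1), so the static position error constant is infinite and e_ss = 1/(1+∞) = 0.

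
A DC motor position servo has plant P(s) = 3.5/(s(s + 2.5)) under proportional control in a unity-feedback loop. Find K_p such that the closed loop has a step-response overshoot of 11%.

K_p = 1.35

From %OS = 100·exp(−πζ/√(1−ζ²)) = 11%, ζ = −ln(0.11)/√(π²+ln²(0.11)) = 0.5749.
Characteristic equation s² + 2.5s + 3.5K_p = 0 gives ζ = 2.5/(2√(3.5K_p)).
Setting ζ = 0.5749: √(3.5K_p) = 2.5/(2·0.5749) = 2.174, so K_p = 4.728/3.5 = 1.35.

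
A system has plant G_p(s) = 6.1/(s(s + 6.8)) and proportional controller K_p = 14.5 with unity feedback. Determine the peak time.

Closed-loop characteristic equation: s² + 6.8s + 88.45 = 0, so ω_n = 9.405 rad/s and ζ = 6.8/(2·9.405) = 0.3615.
Damped frequency ω_d = ω_n√(1−ζ²) = 8.769 rad/s, so peak time T_p = π/ω_d = 0.358 s.

T_p = 0.358 s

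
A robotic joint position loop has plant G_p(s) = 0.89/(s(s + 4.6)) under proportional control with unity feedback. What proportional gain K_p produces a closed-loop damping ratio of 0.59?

K_p = 17.1

Closed-loop characteristic equation: s² + 4.6s + K_p·0.89 = 0.
So ω_n = √(0.89K_p) and 2ζω_n = 4.6, giving ζ = 4.6/(2√(0.89K_p)).
Setting ζ = 0.59: √(0.89K_p) = 4.6/(2·0.59) = 3.898, so K_p = 15.2/0.89 = 17.1.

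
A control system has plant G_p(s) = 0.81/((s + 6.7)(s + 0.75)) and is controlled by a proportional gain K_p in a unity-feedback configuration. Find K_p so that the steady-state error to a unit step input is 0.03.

Steady-state error for a unit step on this type-0 loop is 1/(1 + K_p·G_p(0)).
G_p(0) = 0.1612. Require 1/(1 + K_p·0.1612) = 0.03, so 1 + 0.1612·K_p = 33.33.
K_p = (33.33 − 1)/0.1612 = 201.

K_p = 201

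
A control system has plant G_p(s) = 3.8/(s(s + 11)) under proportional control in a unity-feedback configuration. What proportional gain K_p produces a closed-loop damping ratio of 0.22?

K_p = 164

Closed-loop characteristic equation: s² + 11s + K_p·3.8 = 0.
So ω_n = √(3.8K_p) and 2ζω_n = 11, giving ζ = 11/(2√(3.8K_p)).
Setting ζ = 0.22: √(3.8K_p) = 11/(2·0.22) = 25, so K_p = 625/3.8 = 164.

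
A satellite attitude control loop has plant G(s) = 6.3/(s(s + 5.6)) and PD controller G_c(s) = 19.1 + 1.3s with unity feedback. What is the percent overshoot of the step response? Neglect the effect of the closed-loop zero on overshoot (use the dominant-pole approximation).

7.9%

Forward path: (19.1 + 1.3s)·6.3/(s(s+5.6)). The closed-loop characteristic equation is s² + (5.6 + 6.3·1.3)s + 6.3·19.1 = 0.
That is s² + 13.79s + 120.3 = 0, so ω_n = 10.97 rad/s and ζ = 13.79/(2·10.97) = 0.6286.
%OS = 100·exp(−πζ/√(1−ζ²)) = 7.9%.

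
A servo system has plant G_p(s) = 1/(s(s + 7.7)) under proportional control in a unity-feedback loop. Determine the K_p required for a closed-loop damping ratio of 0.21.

Closed-loop characteristic equation: s² + 7.7s + K_p·1 = 0.
So ω_n = √(1K_p) and 2ζω_n = 7.7, giving ζ = 7.7/(2√(1K_p)).
Setting ζ = 0.21: √(1K_p) = 7.7/(2·0.21) = 18.33, so K_p = 336.1/1 = 336.

K_p = 336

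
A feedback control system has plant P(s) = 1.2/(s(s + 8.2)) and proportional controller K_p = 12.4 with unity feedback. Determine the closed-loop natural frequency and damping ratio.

ω_n = 3.86 rad/s, ζ = 1.06

With unity feedback the closed-loop characteristic equation is s² + 8.2s + 12.4·1.2 = s² + 8.2s + 14.88 = 0.
Matching s² + 2ζω_n s + ω_n²: ω_n = √14.88 = 3.857 rad/s and 2ζω_n = 8.2, so ζ = 8.2/(2·3.857) = 1.06.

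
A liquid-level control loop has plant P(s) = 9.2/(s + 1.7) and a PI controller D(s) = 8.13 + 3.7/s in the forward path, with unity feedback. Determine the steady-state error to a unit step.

The open loop D(s)P(s) has a pole at the origin (type 1), so the static position error constant is infinite and e_ss = 1/(1+∞) = 0.

0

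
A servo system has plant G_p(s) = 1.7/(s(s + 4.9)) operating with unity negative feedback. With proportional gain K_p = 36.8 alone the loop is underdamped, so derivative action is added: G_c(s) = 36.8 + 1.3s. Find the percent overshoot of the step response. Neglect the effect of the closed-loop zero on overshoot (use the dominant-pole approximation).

Forward path: (36.8 + 1.3s)·1.7/(s(s+4.9)). The closed-loop characteristic equation is s² + (4.9 + 1.7·1.3)s + 1.7·36.8 = 0.
That is s² + 7.11s + 62.56 = 0, so ω_n = 7.909 rad/s and ζ = 7.11/(2·7.909) = 0.4495.
%OS = 100·exp(−πζ/√(1−ζ²)) = 20.6%.

20.6%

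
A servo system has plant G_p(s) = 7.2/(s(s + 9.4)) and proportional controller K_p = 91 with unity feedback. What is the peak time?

T_p = 0.125 s

The closed-loop denominator s² + 9.4s + 655.2 gives ω_n = √655.2 = 25.6 and ζ = 9.4/(2ω_n) = 0.1836.
Damped frequency ω_d = ω_n√(1−ζ²) = 25.16 rad/s, so peak time T_p = π/ω_d = 0.125 s.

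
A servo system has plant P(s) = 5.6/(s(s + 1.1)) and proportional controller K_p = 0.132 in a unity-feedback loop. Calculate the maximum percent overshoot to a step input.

7.32%

Closed-loop characteristic equation: s² + 1.1s + 0.7392 = 0, so ω_n = 0.8598 rad/s and ζ = 1.1/(2·0.8598) = 0.6397.
%OS = 100·exp(−πζ/√(1−ζ²)) = 100·exp(−π·0.6397/√0.5908) = 7.32%.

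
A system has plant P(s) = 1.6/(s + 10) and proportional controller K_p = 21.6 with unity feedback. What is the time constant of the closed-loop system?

τ = 0.0224 s

Closed-loop transfer function: T(s) = K_p·P(s)/(1 + K_p·P(s)) = 34.56/(s + 10 + 34.56) = 34.56/(s + 44.56).
Time constant τ = 1/44.56 = 0.0224 s.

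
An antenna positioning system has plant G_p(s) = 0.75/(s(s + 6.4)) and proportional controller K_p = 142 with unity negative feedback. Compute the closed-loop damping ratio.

1 + K_p·G_p(s) = 0 gives s² + 6.4s + 106.5 = 0.
Matching s² + 2ζω_n s + ω_n²: ω_n = √106.5 = 10.32 rad/s and 2ζω_n = 6.4, so ζ = 6.4/(2·10.32) = 0.31.

ζ = 0.31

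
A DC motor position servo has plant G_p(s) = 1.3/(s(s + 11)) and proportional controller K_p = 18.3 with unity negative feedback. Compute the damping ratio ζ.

The closed-loop denominator is s(s+11) + 18.3·1.3 = s² + 11s + 23.79.
Matching s² + 2ζω_n s + ω_n²: ω_n = √23.79 = 4.877 rad/s and 2ζω_n = 11, so ζ = 11/(2·4.877) = 1.13.

ζ = 1.13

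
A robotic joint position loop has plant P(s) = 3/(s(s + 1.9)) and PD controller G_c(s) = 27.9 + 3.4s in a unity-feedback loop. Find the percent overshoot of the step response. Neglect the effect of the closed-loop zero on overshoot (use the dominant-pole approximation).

6.27%

Forward path: (27.9 + 3.4s)·3/(s(s+1.9)). The closed-loop characteristic equation is s² + (1.9 + 3·3.4)s + 3·27.9 = 0.
That is s² + 12.1s + 83.7 = 0, so ω_n = 9.149 rad/s and ζ = 12.1/(2·9.149) = 0.6613.
%OS = 100·exp(−πζ/√(1−ζ²)) = 6.27%.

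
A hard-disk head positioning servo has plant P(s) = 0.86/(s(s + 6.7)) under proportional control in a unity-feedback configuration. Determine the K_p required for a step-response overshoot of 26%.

From %OS = 100·exp(−πζ/√(1−ζ²)) = 26%, ζ = −ln(0.26)/√(π²+ln²(0.26)) = 0.3941.
Characteristic equation s² + 6.7s + 0.86K_p = 0 gives ζ = 6.7/(2√(0.86K_p)).
Setting ζ = 0.3941: √(0.86K_p) = 6.7/(2·0.3941) = 8.501, so K_p = 72.26/0.86 = 84.

K_p = 84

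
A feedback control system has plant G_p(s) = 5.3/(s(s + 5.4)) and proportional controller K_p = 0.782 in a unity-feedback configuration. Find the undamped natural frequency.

1 + K_p·G_p(s) = 0 gives s² + 5.4s + 4.145 = 0.
Matching s² + 2ζω_n s + ω_n²: ω_n = √4.145 = 2.036 rad/s and 2ζω_n = 5.4, so ζ = 5.4/(2·2.036) = 1.33.

ω_n = 2.04 rad/s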